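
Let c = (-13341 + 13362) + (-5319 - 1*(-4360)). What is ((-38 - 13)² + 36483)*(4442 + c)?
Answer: 136950336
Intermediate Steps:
c = -938 (c = 21 + (-5319 + 4360) = 21 - 959 = -938)
((-38 - 13)² + 36483)*(4442 + c) = ((-38 - 13)² + 36483)*(4442 - 938) = ((-51)² + 36483)*3504 = (2601 + 36483)*3504 = 39084*3504 = 136950336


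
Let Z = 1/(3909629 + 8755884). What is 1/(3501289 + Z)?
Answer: 12665513/44345621346258 ≈ 2.8561e-7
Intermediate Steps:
Z = 1/12665513 ≈ 7.8955e-8
1/(3501289 + Z) = 1/(3501289 + 1/12665513) = 1/(44345621346258/12665513) = 12665513/44345621346258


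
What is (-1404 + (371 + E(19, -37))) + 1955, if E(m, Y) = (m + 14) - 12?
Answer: 943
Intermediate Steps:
E(m, Y) = 2 + m (E(m, Y) = (14 + m) - 12 = 2 + m)
(-1404 + (371 + E(19, -37))) + 1955 = (-1404 + (371 + (2 + 19))) + 1955 = (-1404 + (371 + 21)) + 1955 = (-1404 + 392) + 1955 = -1012 + 1955 = 943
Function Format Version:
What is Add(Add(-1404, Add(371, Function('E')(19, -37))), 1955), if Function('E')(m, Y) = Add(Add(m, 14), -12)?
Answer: 943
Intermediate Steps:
Function('E')(m, Y) = Add(2, m) (Function('E')(m, Y) = Add(Add(14, m), -12) = Add(2, m))
Add(Add(-1404, Add(371, Function('E')(19, -37))), 1955) = Add(Add(-1404, Add(371, Add(2, 19))), 1955) = Add(Add(-1404, Add(371, 21)), 1955) = Add(Add(-1404, 392), 1955) = Add(-1012, 1955) = 943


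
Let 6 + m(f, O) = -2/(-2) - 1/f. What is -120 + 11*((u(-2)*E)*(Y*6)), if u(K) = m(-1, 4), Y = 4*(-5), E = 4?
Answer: 21000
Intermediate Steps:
m(f, O) = -5 - 1/f (m(f, O) = -6 + (-2/(-2) - 1/f) = -6 + (-2*(-½) - 1/f) = -6 + (1 - 1/f) = -5 - 1/f)
Y = -20
u(K) = -4 (u(K) = -5 - 1/(-1) = -5 - 1*(-1) = -5 + 1 = -4)
-120 + 11*((u(-2)*E)*(Y*6)) = -120 + 11*((-4*4)*(-20*6)) = -120 + 11*(-16*(-120)) = -120 + 11*1920 = -120 + 21120 = 21000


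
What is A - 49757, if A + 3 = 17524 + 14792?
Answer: -17444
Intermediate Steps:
A = 32313 (A = -3 + (17524 + 14792) = -3 + 32316 = 32313)
A - 49757 = 32313 - 49757 = -17444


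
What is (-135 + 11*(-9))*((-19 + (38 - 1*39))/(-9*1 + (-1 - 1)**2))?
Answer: -936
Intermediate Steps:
(-135 + 11*(-9))*((-19 + (38 - 1*39))/(-9*1 + (-1 - 1)**2)) = (-135 - 99)*((-19 + (38 - 39))/(-9 + (-2)**2)) = -234*(-19 - 1)/(-9 + 4) = -(-4680)/(-5) = -(-4680)*(-1)/5 = -234*4 = -936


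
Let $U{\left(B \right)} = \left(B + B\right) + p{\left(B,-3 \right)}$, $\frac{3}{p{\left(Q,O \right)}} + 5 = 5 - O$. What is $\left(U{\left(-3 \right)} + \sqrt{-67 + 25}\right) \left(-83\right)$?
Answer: $415 - 83 i \sqrt{42} \approx 415.0 - 537.9 i$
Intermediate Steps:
$p{\left(Q,O \right)} = - \frac{3}{O}$ ($p{\left(Q,O \right)} = \frac{3}{-5 - \left(-5 + O\right)} = \frac{3}{\left(-1\right) O} = 3 \left(- \frac{1}{O}\right) = - \frac{3}{O}$)
$U{\left(B \right)} = 1 + 2 B$ ($U{\left(B \right)} = \left(B + B\right) - \frac{3}{-3} = 2 B - -1 = 2 B + 1 = 1 + 2 B$)
$\left(U{\left(-3 \right)} + \sqrt{-67 + 25}\right) \left(-83\right) = \left(\left(1 + 2 \left(-3\right)\right) + \sqrt{-67 + 25}\right) \left(-83\right) = \left(\left(1 - 6\right) + \sqrt{-42}\right) \left(-83\right) = \left(-5 + i \sqrt{42}\right) \left(-83\right) = 415 - 83 i \sqrt{42}$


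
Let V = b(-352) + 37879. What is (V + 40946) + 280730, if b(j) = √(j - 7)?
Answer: 359555 + I*√359 ≈ 3.5956e+5 + 18.947*I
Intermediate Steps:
b(j) = √(-7 + j)
V = 37879 + I*√359 (V = √(-7 - 352) + 37879 = √(-359) + 37879 = I*√359 + 37879 = 37879 + I*√359 ≈ 37879.0 + 18.947*I)
(V + 40946) + 280730 = ((37879 + I*√359) + 40946) + 280730 = (78825 + I*√359) + 280730 = 359555 + I*√359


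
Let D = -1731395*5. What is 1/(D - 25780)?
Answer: -1/8682755 ≈ -1.1517e-7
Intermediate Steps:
D = -8656975
1/(D - 25780) = 1/(-8656975 - 25780) = 1/(-8682755) = -1/8682755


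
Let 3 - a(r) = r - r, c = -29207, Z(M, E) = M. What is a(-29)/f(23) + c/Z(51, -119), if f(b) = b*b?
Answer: -15450350/26979 ≈ -572.68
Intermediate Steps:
a(r) = 3 (a(r) = 3 - (r - r) = 3 - 1*0 = 3 + 0 = 3)
f(b) = b²
a(-29)/f(23) + c/Z(51, -119) = 3/(23²) - 29207/51 = 3/529 - 29207*1/51 = 3*(1/529) - 29207/51 = 3/529 - 29207/51 = -15450350/26979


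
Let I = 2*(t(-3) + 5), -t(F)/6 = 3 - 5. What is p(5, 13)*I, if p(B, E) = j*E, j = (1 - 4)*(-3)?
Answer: 3978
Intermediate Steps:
j = 9 (j = -3*(-3) = 9)
t(F) = 12 (t(F) = -6*(3 - 5) = -6*(-2) = 12)
I = 34 (I = 2*(12 + 5) = 2*17 = 34)
p(B, E) = 9*E
p(5, 13)*I = (9*13)*34 = 117*34 = 3978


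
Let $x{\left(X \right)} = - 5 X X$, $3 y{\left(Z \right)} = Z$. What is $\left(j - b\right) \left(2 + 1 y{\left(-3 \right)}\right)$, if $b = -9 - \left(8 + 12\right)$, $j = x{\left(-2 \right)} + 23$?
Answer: $32$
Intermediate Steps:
$y{\left(Z \right)} = \frac{Z}{3}$
$x{\left(X \right)} = - 5 X^{2}$
$j = 3$ ($j = - 5 \left(-2\right)^{2} + 23 = \left(-5\right) 4 + 23 = -20 + 23 = 3$)
$b = -29$ ($b = -9 - 20 = -29$)
$\left(j - b\right) \left(2 + 1 y{\left(-3 \right)}\right) = \left(3 - -29\right) \left(2 + 1 \cdot \frac{1}{3} \left(-3\right)\right) = \left(3 + 29\right) \left(2 + 1 \left(-1\right)\right) = 32 \left(2 - 1\right) = 32 \cdot 1 = 32$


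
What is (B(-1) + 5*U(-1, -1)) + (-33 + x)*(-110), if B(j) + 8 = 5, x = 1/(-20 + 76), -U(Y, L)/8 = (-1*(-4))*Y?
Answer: 105981/28 ≈ 3785.0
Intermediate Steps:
U(Y, L) = -32*Y (U(Y, L) = -8*(-1*(-4))*Y = -32*Y)
x = 1/56 ≈ 0.017857
B(j) = -3 (B(j) = -8 + 5 = -3)
(B(-1) + 5*U(-1, -1)) + (-33 + x)*(-110) = (-3 + 5*(-32*(-1))) + (-33 + 1/56)*(-110) = (-3 + 5*32) - 1847/56*(-110) = (-3 + 160) + 101585/28 = 157 + 101585/28 = 105981/28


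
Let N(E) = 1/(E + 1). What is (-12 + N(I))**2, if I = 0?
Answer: 121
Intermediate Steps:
N(E) = 1/(1 + E)
(-12 + N(I))**2 = (-12 + 1/(1 + 0))**2 = (-12 + 1/1)**2 = (-12 + 1)**2 = (-11)**2 = 121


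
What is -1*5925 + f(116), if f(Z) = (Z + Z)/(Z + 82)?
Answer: -586459/99 ≈ -5923.8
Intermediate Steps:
f(Z) = 2*Z/(82 + Z) (f(Z) = (2*Z)/(82 + Z) = 2*Z/(82 + Z))
-1*5925 + f(116) = -1*5925 + 2*116/(82 + 116) = -5925 + 2*116/198 = -5925 + 2*116*(1/198) = -5925 + 116/99 = -586459/99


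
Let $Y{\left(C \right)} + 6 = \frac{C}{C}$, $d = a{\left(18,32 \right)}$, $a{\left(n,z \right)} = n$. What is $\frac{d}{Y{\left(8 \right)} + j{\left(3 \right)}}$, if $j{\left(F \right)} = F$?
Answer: $-9$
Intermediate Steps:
$d = 18$
$Y{\left(C \right)} = -5$ ($Y{\left(C \right)} = -6 + \frac{C}{C} = -6 + 1 = -5$)
$\frac{d}{Y{\left(8 \right)} + j{\left(3 \right)}} = \frac{1}{-5 + 3} \cdot 18 = \frac{1}{-2} \cdot 18 = \left(- \frac{1}{2}\right) 18 = -9$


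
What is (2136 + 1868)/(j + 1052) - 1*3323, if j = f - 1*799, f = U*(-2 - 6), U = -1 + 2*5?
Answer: -597459/181 ≈ -3300.9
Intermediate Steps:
U = 9 (U = -1 + 10 = 9)
f = -72 (f = 9*(-2 - 6) = 9*(-8) = -72)
j = -871 (j = -72 - 1*799 = -72 - 799 = -871)
(2136 + 1868)/(j + 1052) - 1*3323 = (2136 + 1868)/(-871 + 1052) - 1*3323 = 4004/181 - 3323 = -597459/181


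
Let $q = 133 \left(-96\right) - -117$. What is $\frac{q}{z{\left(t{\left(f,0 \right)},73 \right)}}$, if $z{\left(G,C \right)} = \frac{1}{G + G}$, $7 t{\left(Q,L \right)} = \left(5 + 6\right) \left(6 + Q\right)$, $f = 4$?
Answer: $- \frac{2783220}{7} \approx -3.976 \cdot 10^{5}$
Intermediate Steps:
$t{\left(Q,L \right)} = \frac{66}{7} + \frac{11 Q}{7}$ ($t{\left(Q,L \right)} = \frac{\left(5 + 6\right) \left(6 + Q\right)}{7} = \frac{11 \left(6 + Q\right)}{7} = \frac{66 + 11 Q}{7} = \frac{66}{7} + \frac{11 Q}{7}$)
$z{\left(G,C \right)} = \frac{1}{2 G}$
$q = -12651$ ($q = -12768 + 117 = -12651$)
$\frac{q}{z{\left(t{\left(f,0 \right)},73 \right)}} = - \frac{12651}{\frac{1}{2} \frac{1}{\frac{66}{7} + \frac{11}{7} \cdot 4}} = - \frac{12651}{\frac{1}{2} \frac{1}{\frac{66}{7} + \frac{44}{7}}} = - \frac{12651}{\frac{1}{2} \frac{1}{\frac{110}{7}}} = - \frac{12651}{\frac{1}{2} \cdot \frac{7}{110}} = - \frac{12651}{\frac{7}{220}} = \left(-12651\right) \frac{220}{7} = - \frac{2783220}{7}$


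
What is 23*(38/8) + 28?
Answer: 549/4 ≈ 137.25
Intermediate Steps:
23*(38/8) + 28 = 23*(38*(1/8)) + 28 = 23*(19/4) + 28 = 437/4 + 28 = 549/4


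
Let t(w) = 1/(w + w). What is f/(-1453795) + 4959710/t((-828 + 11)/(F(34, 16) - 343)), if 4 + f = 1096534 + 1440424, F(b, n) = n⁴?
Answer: -1683137372163346/13539608205 ≈ -1.2431e+5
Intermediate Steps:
t(w) = 1/(2*w)
f = 2536954 (f = -4 + (1096534 + 1440424) = -4 + 2536958 = 2536954)
f/(-1453795) + 4959710/t((-828 + 11)/(F(34, 16) - 343)) = 2536954/(-1453795) + 4959710/((1/(2*(((-828 + 11)/(16⁴ - 343)))))) = 2536954*(-1/1453795) + 4959710/((1/(2*((-817/(65536 - 343)))))) = -362422/207685 + 4959710/((1/(2*((-817/65193))))) = -362422/207685 + 4959710/((1/(2*((-817*1/65193))))) = -362422/207685 + 4959710/((1/(2*(-817/65193)))) = -362422/207685 + 4959710/(((½)*(-65193/817))) = -362422/207685 + 4959710/(-65193/1634) = -362422/207685 + 4959710*(-1634/65193) = -362422/207685 - 8104166140/65193 = -1683137372163346/13539608205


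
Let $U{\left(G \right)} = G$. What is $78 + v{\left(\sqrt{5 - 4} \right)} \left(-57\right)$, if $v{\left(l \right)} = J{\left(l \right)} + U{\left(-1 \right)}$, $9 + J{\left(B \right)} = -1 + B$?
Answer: $648$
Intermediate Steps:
$J{\left(B \right)} = -10 + B$ ($J{\left(B \right)} = -9 + \left(-1 + B\right) = -10 + B$)
$v{\left(l \right)} = -11 + l$ ($v{\left(l \right)} = \left(-10 + l\right) - 1 = -11 + l$)
$78 + v{\left(\sqrt{5 - 4} \right)} \left(-57\right) = 78 + \left(-11 + \sqrt{5 - 4}\right) \left(-57\right) = 78 + \left(-11 + \sqrt{1}\right) \left(-57\right) = 78 + \left(-11 + 1\right) \left(-57\right) = 78 - -570 = 78 + 570 = 648$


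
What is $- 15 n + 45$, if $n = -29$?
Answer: $480$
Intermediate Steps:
$- 15 n + 45 = \left(-15\right) \left(-29\right) + 45 = 435 + 45 = 480$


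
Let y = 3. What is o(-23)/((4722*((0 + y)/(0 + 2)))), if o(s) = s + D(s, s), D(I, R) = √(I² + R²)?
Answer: -23/7083 + 23*√2/7083 ≈ 0.0013450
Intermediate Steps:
o(s) = s + √2*√(s²) (o(s) = s + √(s² + s²) = s + √(2*s²) = s + √2*√(s²))
o(-23)/((4722*((0 + y)/(0 + 2)))) = (-23 + √2*√((-23)²))/((4722*((0 + 3)/(0 + 2)))) = (-23 + √2*√529)/((4722*(3/2))) = (-23 + √2*23)/((4722*(3*(½)))) = (-23 + 23*√2)/((4722*(3/2))) = (-23 + 23*√2)/7083 = (-23 + 23*√2)*(1/7083) = -23/7083 + 23*√2/7083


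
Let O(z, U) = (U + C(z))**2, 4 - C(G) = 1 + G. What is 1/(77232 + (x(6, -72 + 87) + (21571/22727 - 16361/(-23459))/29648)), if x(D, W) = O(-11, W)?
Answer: 1975863880258/154261620833116651 ≈ 1.2809e-5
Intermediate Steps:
C(G) = 3 - G (C(G) = 4 - (1 + G) = 4 + (-1 - G) = 3 - G)
O(z, U) = (3 + U - z)**2 (O(z, U) = (U + (3 - z))**2 = (3 + U - z)**2)
x(D, W) = (14 + W)**2 (x(D, W) = (3 + W - 1*(-11))**2 = (3 + W + 11)**2 = (14 + W)**2)
1/(77232 + (x(6, -72 + 87) + (21571/22727 - 16361/(-23459))/29648)) = 1/(77232 + ((14 + (-72 + 87))**2 + (21571/22727 - 16361/(-23459))/29648)) = 1/(77232 + ((14 + 15)**2 + (21571*(1/22727) - 16361*(-1/23459))*(1/29648))) = 1/(77232 + (29**2 + (21571/22727 + 16361/23459)*(1/29648))) = 1/(77232 + (841 + (877870536/533152693)*(1/29648))) = 1/(77232 + (841 + 109733817/1975863880258)) = 1/(77232 + 1661701633030795/1975863880258) = 1/(154261620833116651/1975863880258) = 1975863880258/154261620833116651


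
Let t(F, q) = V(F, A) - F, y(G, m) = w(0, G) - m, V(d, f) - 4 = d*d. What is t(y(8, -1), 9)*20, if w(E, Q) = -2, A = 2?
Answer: 120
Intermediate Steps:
V(d, f) = 4 + d**2 (V(d, f) = 4 + d*d = 4 + d**2)
y(G, m) = -2 - m
t(F, q) = 4 + F**2 - F (t(F, q) = (4 + F**2) - F = 4 + F**2 - F)
t(y(8, -1), 9)*20 = (4 + (-2 - 1*(-1))**2 - (-2 - 1*(-1)))*20 = (4 + (-2 + 1)**2 - (-2 + 1))*20 = (4 + (-1)**2 - 1*(-1))*20 = (4 + 1 + 1)*20 = 6*20 = 120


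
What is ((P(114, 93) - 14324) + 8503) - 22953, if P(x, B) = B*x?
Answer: -18172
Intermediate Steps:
((P(114, 93) - 14324) + 8503) - 22953 = ((93*114 - 14324) + 8503) - 22953 = ((10602 - 14324) + 8503) - 22953 = (-3722 + 8503) - 22953 = 4781 - 22953 = -18172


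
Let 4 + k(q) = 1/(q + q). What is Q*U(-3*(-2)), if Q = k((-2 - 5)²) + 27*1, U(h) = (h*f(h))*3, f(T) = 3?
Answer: 60885/49 ≈ 1242.6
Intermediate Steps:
k(q) = -4 + 1/(2*q) (k(q) = -4 + 1/(q + q) = -4 + 1/(2*q))
U(h) = 9*h (U(h) = (h*3)*3 = (3*h)*3 = 9*h)
Q = 2255/98 (Q = (-4 + 1/(2*((-2 - 5)²))) + 27*1 = (-4 + 1/(2*((-7)²))) + 27 = (-4 + (½)/49) + 27 = (-4 + (½)*(1/49)) + 27 = (-4 + 1/98) + 27 = -391/98 + 27 = 2255/98 ≈ 23.010)
Q*U(-3*(-2)) = 2255*(9*(-3*(-2)))/98 = 2255*(9*6)/98 = (2255/98)*54 = 60885/49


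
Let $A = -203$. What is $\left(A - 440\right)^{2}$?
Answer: $413449$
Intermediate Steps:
$\left(A - 440\right)^{2} = \left(-203 - 440\right)^{2} = \left(-643\right)^{2} = 413449$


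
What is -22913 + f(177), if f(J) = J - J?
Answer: -22913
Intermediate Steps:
f(J) = 0
-22913 + f(177) = -22913 + 0 = -22913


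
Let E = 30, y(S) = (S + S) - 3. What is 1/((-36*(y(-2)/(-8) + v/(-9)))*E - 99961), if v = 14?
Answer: -1/99226 ≈ -1.0078e-5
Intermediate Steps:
y(S) = -3 + 2*S (y(S) = 2*S - 3 = -3 + 2*S)
1/((-36*(y(-2)/(-8) + v/(-9)))*E - 99961) = 1/(-36*((-3 + 2*(-2))/(-8) + 14/(-9))*30 - 99961) = 1/(-36*((-3 - 4)*(-1/8) + 14*(-1/9))*30 - 99961) = 1/(-36*(-7*(-1/8) - 14/9)*30 - 99961) = 1/(-36*(7/8 - 14/9)*30 - 99961) = 1/(-36*(-49/72)*30 - 99961) = 1/((49/2)*30 - 99961) = 1/(735 - 99961) = 1/(-99226) = -1/99226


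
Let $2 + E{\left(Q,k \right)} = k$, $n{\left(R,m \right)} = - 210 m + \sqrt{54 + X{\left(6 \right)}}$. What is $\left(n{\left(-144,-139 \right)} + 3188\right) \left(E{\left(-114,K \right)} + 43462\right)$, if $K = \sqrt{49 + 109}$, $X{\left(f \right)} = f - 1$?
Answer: $\left(32378 + \sqrt{59}\right) \left(43460 + \sqrt{158}\right) \approx 1.4079 \cdot 10^{9}$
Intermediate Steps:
$X{\left(f \right)} = -1 + f$
$K = \sqrt{158} \approx 12.57$
$n{\left(R,m \right)} = \sqrt{59} - 210 m$ ($n{\left(R,m \right)} = - 210 m + \sqrt{54 + \left(-1 + 6\right)} = - 210 m + \sqrt{54 + 5} = - 210 m + \sqrt{59} = \sqrt{59} - 210 m$)
$E{\left(Q,k \right)} = -2 + k$
$\left(n{\left(-144,-139 \right)} + 3188\right) \left(E{\left(-114,K \right)} + 43462\right) = \left(\left(\sqrt{59} - -29190\right) + 3188\right) \left(\left(-2 + \sqrt{158}\right) + 43462\right) = \left(\left(\sqrt{59} + 29190\right) + 3188\right) \left(43460 + \sqrt{158}\right) = \left(\left(29190 + \sqrt{59}\right) + 3188\right) \left(43460 + \sqrt{158}\right) = \left(32378 + \sqrt{59}\right) \left(43460 + \sqrt{158}\right)$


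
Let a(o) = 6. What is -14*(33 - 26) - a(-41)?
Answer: -104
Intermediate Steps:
-14*(33 - 26) - a(-41) = -14*(33 - 26) - 1*6 = -14*7 - 6 = -98 - 6 = -104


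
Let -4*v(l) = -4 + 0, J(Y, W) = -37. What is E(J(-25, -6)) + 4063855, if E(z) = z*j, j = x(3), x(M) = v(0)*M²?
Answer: 4063522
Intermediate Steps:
v(l) = 1 (v(l) = -(-4 + 0)/4 = -¼*(-4) = 1)
x(M) = M² (x(M) = 1*M² = M²)
j = 9 (j = 3² = 9)
E(z) = 9*z (E(z) = z*9 = 9*z)
E(J(-25, -6)) + 4063855 = 9*(-37) + 4063855 = -333 + 4063855 = 4063522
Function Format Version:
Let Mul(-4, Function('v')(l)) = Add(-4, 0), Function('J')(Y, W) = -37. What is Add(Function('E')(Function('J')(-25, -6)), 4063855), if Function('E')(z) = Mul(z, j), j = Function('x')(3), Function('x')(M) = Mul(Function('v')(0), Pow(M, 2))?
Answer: 4063522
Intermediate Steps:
Function('v')(l) = 1 (Function('v')(l) = Mul(Rational(-1, 4), Add(-4, 0)) = Mul(Rational(-1, 4), -4) = 1)
Function('x')(M) = Pow(M, 2) (Function('x')(M) = Mul(1, Pow(M, 2)) = Pow(M, 2))
j = 9 (j = Pow(3, 2) = 9)
Function('E')(z) = Mul(9, z) (Function('E')(z) = Mul(z, 9) = Mul(9, z))
Add(Function('E')(Function('J')(-25, -6)), 4063855) = Add(Mul(9, -37), 4063855) = Add(-333, 4063855) = 4063522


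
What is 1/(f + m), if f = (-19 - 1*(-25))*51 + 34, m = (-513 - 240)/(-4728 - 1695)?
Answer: 2141/728191 ≈ 0.0029402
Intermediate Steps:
m = 251/2141 (m = -753/(-6423) = -753*(-1/6423) = 251/2141 ≈ 0.11723)
f = 340 (f = (-19 + 25)*51 + 34 = 6*51 + 34 = 306 + 34 = 340)
1/(f + m) = 1/(340 + 251/2141) = 1/(728191/2141) = 2141/728191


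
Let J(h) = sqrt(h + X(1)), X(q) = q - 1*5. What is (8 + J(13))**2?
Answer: 121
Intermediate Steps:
X(q) = -5 + q (X(q) = q - 5 = -5 + q)
J(h) = sqrt(-4 + h) (J(h) = sqrt(h + (-5 + 1)) = sqrt(h - 4) = sqrt(-4 + h))
(8 + J(13))**2 = (8 + sqrt(-4 + 13))**2 = (8 + sqrt(9))**2 = (8 + 3)**2 = 11**2 = 121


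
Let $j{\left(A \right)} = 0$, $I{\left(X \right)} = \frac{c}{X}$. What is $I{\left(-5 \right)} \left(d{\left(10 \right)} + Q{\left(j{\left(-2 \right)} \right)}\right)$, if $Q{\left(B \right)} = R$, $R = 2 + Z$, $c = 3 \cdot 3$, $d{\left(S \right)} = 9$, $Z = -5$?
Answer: $- \frac{54}{5} \approx -10.8$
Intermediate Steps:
$c = 9$
$I{\left(X \right)} = \frac{9}{X}$
$R = -3$ ($R = 2 - 5 = -3$)
$Q{\left(B \right)} = -3$
$I{\left(-5 \right)} \left(d{\left(10 \right)} + Q{\left(j{\left(-2 \right)} \right)}\right) = \frac{9}{-5} \left(9 - 3\right) = 9 \left(- \frac{1}{5}\right) 6 = \left(- \frac{9}{5}\right) 6 = - \frac{54}{5}$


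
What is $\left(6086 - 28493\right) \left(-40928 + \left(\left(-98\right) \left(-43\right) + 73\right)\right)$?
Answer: $821014887$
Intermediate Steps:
$\left(6086 - 28493\right) \left(-40928 + \left(\left(-98\right) \left(-43\right) + 73\right)\right) = - 22407 \left(-40928 + \left(4214 + 73\right)\right) = - 22407 \left(-40928 + 4287\right) = \left(-22407\right) \left(-36641\right) = 821014887$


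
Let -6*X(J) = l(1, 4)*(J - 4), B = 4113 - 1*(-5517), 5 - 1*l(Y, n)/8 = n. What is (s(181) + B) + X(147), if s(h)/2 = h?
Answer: 29404/3 ≈ 9801.3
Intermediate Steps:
s(h) = 2*h
l(Y, n) = 40 - 8*n
B = 9630 (B = 4113 + 5517 = 9630)
X(J) = 16/3 - 4*J/3 (X(J) = -(40 - 8*4)*(J - 4)/6 = -(40 - 32)*(-4 + J)/6 = -4*(-4 + J)/3 = -(-32 + 8*J)/6 = 16/3 - 4*J/3)
(s(181) + B) + X(147) = (2*181 + 9630) + (16/3 - 4/3*147) = (362 + 9630) + (16/3 - 196) = 9992 - 572/3 = 29404/3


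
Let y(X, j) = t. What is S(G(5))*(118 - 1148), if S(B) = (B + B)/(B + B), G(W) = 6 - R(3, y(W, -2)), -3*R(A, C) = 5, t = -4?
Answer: -1030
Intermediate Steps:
y(X, j) = -4
R(A, C) = -5/3 (R(A, C) = -1/3*5 = -5/3)
G(W) = 23/3 (G(W) = 6 - 1*(-5/3) = 6 + 5/3 = 23/3)
S(B) = 1 (S(B) = (2*B)/((2*B)) = (2*B)*(1/(2*B)) = 1)
S(G(5))*(118 - 1148) = 1*(118 - 1148) = 1*(-1030) = -1030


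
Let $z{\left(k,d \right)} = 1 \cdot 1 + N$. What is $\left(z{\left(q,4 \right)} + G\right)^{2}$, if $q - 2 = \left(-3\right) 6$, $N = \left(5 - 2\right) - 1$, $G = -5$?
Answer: $4$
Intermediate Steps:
$N = 2$ ($N = 3 - 1 = 2$)
$q = -16$ ($q = 2 - 18 = -16$)
$z{\left(k,d \right)} = 3$ ($z{\left(k,d \right)} = 1 \cdot 1 + 2 = 1 + 2 = 3$)
$\left(z{\left(q,4 \right)} + G\right)^{2} = \left(3 - 5\right)^{2} = \left(-2\right)^{2} = 4$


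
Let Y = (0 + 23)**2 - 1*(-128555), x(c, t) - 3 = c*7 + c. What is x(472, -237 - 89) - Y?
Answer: -125305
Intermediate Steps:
x(c, t) = 3 + 8*c (x(c, t) = 3 + (c*7 + c) = 3 + (7*c + c) = 3 + 8*c)
Y = 129084 (Y = 23**2 + 128555 = 529 + 128555 = 129084)
x(472, -237 - 89) - Y = (3 + 8*472) - 1*129084 = (3 + 3776) - 129084 = 3779 - 129084 = -125305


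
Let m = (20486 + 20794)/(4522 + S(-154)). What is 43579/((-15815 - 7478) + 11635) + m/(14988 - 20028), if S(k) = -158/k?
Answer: -15184741379/4060166634 ≈ -3.7399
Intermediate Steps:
m = 1059520/116091 (m = (20486 + 20794)/(4522 - 158/(-154)) = 41280/(4522 - 158*(-1/154)) = 41280/(4522 + 79/77) = 41280/(348273/77) = 41280*(77/348273) = 1059520/116091 ≈ 9.1266)
43579/((-15815 - 7478) + 11635) + m/(14988 - 20028) = 43579/((-15815 - 7478) + 11635) + 1059520/(116091*(14988 - 20028)) = 43579/(-23293 + 11635) + (1059520/116091)/(-5040) = 43579/(-11658) + (1059520/116091)*(-1/5040) = 43579*(-1/11658) - 1892/1044819 = -43579/11658 - 1892/1044819 = -15184741379/4060166634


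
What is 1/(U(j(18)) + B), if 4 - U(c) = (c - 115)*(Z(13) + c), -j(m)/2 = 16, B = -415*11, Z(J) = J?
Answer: -1/7354 ≈ -0.00013598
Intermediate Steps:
B = -4565
j(m) = -32 (j(m) = -2*16 = -32)
U(c) = 4 - (-115 + c)*(13 + c) (U(c) = 4 - (c - 115)*(13 + c) = 4 - (-115 + c)*(13 + c))
1/(U(j(18)) + B) = 1/((1499 - 1*(-32)² + 102*(-32)) - 4565) = 1/((1499 - 1*1024 - 3264) - 4565) = 1/((1499 - 1024 - 3264) - 4565) = 1/(-2789 - 4565) = 1/(-7354) = -1/7354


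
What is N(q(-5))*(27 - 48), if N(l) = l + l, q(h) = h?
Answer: 210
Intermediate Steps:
N(l) = 2*l
N(q(-5))*(27 - 48) = (2*(-5))*(27 - 48) = -10*(-21) = 210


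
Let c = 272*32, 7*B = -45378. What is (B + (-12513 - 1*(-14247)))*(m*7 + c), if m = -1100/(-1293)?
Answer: -124782649760/3017 ≈ -4.1360e+7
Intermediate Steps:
m = 1100/1293 (m = -1100*(-1/1293) = 1100/1293 ≈ 0.85073)
B = -45378/7 (B = (1/7)*(-45378) = -45378/7 ≈ -6482.6)
c = 8704
(B + (-12513 - 1*(-14247)))*(m*7 + c) = (-45378/7 + (-12513 - 1*(-14247)))*((1100/1293)*7 + 8704) = (-45378/7 + (-12513 + 14247))*(7700/1293 + 8704) = (-45378/7 + 1734)*(11261972/1293) = -33240/7*11261972/1293 = -124782649760/3017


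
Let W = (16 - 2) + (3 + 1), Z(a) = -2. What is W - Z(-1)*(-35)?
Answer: -52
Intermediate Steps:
W = 18 (W = 14 + 4 = 18)
W - Z(-1)*(-35) = 18 - 1*(-2)*(-35) = 18 + 2*(-35) = 18 - 70 = -52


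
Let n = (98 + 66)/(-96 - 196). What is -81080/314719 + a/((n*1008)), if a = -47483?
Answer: 1087546691981/13006706832 ≈ 83.614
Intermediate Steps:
n = -41/73 (n = 164/(-292) = 164*(-1/292) = -41/73 ≈ -0.56164)
-81080/314719 + a/((n*1008)) = -81080/314719 - 47483/((-41/73*1008)) = -81080*1/314719 - 47483/(-41328/73) = -81080/314719 - 47483*(-73/41328) = -81080/314719 + 3466259/41328 = 1087546691981/13006706832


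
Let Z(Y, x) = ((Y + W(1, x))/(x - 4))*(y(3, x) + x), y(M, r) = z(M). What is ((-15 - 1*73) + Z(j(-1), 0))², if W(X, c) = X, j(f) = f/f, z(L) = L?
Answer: 32041/4 ≈ 8010.3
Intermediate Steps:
y(M, r) = M
j(f) = 1
Z(Y, x) = (1 + Y)*(3 + x)/(-4 + x) (Z(Y, x) = ((Y + 1)/(x - 4))*(3 + x) = ((1 + Y)/(-4 + x))*(3 + x) = (1 + Y)*(3 + x)/(-4 + x))
((-15 - 1*73) + Z(j(-1), 0))² = ((-15 - 1*73) + (3 + 0 + 3*1 + 1*0)/(-4 + 0))² = ((-15 - 73) + (3 + 0 + 3 + 0)/(-4))² = (-88 - ¼*6)² = (-88 - 3/2)² = (-179/2)² = 32041/4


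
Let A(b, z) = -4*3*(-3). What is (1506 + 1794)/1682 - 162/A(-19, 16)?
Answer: -4269/1682 ≈ -2.5381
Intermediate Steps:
A(b, z) = 36 (A(b, z) = -12*(-3) = 36)
(1506 + 1794)/1682 - 162/A(-19, 16) = (1506 + 1794)/1682 - 162/36 = 3300*(1/1682) - 162*1/36 = 1650/841 - 9/2 = -4269/1682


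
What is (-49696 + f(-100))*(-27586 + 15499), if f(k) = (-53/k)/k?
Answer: 6006756160611/10000 ≈ 6.0068e+8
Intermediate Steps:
f(k) = -53/k²
(-49696 + f(-100))*(-27586 + 15499) = (-49696 - 53/(-100)²)*(-27586 + 15499) = (-49696 - 53*1/10000)*(-12087) = (-49696 - 53/10000)*(-12087) = -496960053/10000*(-12087) = 6006756160611/10000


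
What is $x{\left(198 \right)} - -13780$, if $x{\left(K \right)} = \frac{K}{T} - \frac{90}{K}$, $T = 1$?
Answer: $\frac{153753}{11} \approx 13978.0$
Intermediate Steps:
$x{\left(K \right)} = K - \frac{90}{K}$ ($x{\left(K \right)} = \frac{K}{1} - \frac{90}{K} = K 1 - \frac{90}{K} = K - \frac{90}{K}$)
$x{\left(198 \right)} - -13780 = \left(198 - \frac{90}{198}\right) - -13780 = \left(198 - \frac{5}{11}\right) + 13780 = \frac{2173}{11} + 13780 = \frac{153753}{11}$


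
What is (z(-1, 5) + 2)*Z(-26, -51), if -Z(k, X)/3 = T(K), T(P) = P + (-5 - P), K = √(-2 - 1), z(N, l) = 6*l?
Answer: 480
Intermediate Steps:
K = I*√3 (K = √(-3) = I*√3 ≈ 1.732*I)
T(P) = -5
Z(k, X) = 15 (Z(k, X) = -3*(-5) = 15)
(z(-1, 5) + 2)*Z(-26, -51) = (6*5 + 2)*15 = (30 + 2)*15 = 32*15 = 480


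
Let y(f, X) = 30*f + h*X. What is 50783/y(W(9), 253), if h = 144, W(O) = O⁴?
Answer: 50783/233262 ≈ 0.21771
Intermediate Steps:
y(f, X) = 30*f + 144*X
50783/y(W(9), 253) = 50783/(30*9⁴ + 144*253) = 50783/(30*6561 + 36432) = 50783/(196830 + 36432) = 50783/233262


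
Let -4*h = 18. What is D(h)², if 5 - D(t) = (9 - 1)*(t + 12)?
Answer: 3025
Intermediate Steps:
h = -9/2 (h = -¼*18 = -9/2 ≈ -4.5000)
D(t) = -91 - 8*t (D(t) = 5 - (9 - 1)*(t + 12) = 5 - 8*(12 + t) = 5 - (96 + 8*t) = 5 + (-96 - 8*t) = -91 - 8*t)
D(h)² = (-91 - 8*(-9/2))² = (-91 + 36)² = (-55)² = 3025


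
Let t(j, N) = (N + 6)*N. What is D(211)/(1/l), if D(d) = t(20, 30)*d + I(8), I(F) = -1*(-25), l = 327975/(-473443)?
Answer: -74747142375/473443 ≈ -1.5788e+5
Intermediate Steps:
l = -327975/473443 (l = 327975*(-1/473443) = -327975/473443 ≈ -0.69274)
t(j, N) = N*(6 + N) (t(j, N) = (6 + N)*N = N*(6 + N))
I(F) = 25
D(d) = 25 + 1080*d (D(d) = (30*(6 + 30))*d + 25 = (30*36)*d + 25 = 1080*d + 25 = 25 + 1080*d)
D(211)/(1/l) = (25 + 1080*211)/(1/(-327975/473443)) = (25 + 227880)/(-473443/327975) = 227905*(-327975/473443) = -74747142375/473443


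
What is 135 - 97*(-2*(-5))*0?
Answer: 135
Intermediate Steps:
135 - 97*(-2*(-5))*0 = 135 - 970*0 = 135 - 97*0 = 135 + 0 = 135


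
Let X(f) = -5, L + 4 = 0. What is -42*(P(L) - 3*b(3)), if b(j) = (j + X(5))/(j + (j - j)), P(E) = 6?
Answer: -336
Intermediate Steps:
L = -4 (L = -4 + 0 = -4)
b(j) = (-5 + j)/j (b(j) = (j - 5)/(j + (j - j)) = (-5 + j)/(j + 0) = (-5 + j)/j)
-42*(P(L) - 3*b(3)) = -42*(6 - 3*(-5 + 3)/3) = -42*(6 - (-2)) = -42*(6 - 3*(-⅔)) = -42*(6 + 2) = -42*8 = -336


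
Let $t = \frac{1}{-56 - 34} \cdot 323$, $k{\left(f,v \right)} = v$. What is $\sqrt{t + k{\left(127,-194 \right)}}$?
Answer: $\frac{i \sqrt{177830}}{30} \approx 14.057 i$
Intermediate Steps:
$t = - \frac{323}{90}$ ($t = \frac{1}{-90} \cdot 323 = \left(- \frac{1}{90}\right) 323 = - \frac{323}{90} \approx -3.5889$)
$\sqrt{t + k{\left(127,-194 \right)}} = \sqrt{- \frac{323}{90} - 194} = \sqrt{- \frac{17783}{90}} = \frac{i \sqrt{177830}}{30}$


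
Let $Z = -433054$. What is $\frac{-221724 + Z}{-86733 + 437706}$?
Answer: $- \frac{654778}{350973} \approx -1.8656$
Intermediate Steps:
$\frac{-221724 + Z}{-86733 + 437706} = \frac{-221724 - 433054}{-86733 + 437706} = - \frac{654778}{350973}$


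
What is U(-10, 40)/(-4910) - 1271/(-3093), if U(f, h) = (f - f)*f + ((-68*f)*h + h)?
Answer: -7801271/1518663 ≈ -5.1369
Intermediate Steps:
U(f, h) = h - 68*f*h (U(f, h) = 0*f + (-68*f*h + h) = 0 + (h - 68*f*h) = h - 68*f*h)
U(-10, 40)/(-4910) - 1271/(-3093) = (40*(1 - 68*(-10)))/(-4910) - 1271/(-3093) = (40*(1 + 680))*(-1/4910) - 1271*(-1/3093) = (40*681)*(-1/4910) + 1271/3093 = 27240*(-1/4910) + 1271/3093 = -2724/491 + 1271/3093 = -7801271/1518663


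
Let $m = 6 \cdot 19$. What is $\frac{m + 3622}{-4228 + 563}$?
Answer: $- \frac{3736}{3665} \approx -1.0194$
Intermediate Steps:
$m = 114$
$\frac{m + 3622}{-4228 + 563} = \frac{114 + 3622}{-4228 + 563} = \frac{3736}{-3665} = 3736 \left(- \frac{1}{3665}\right) = - \frac{3736}{3665}$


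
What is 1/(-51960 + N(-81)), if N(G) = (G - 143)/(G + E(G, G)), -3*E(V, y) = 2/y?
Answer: -19681/1022570328 ≈ -1.9247e-5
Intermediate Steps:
E(V, y) = -2/(3*y)
N(G) = (-143 + G)/(G - 2/(3*G)) (N(G) = (G - 143)/(G - 2/(3*G)) = (-143 + G)/(G - 2/(3*G)))
1/(-51960 + N(-81)) = 1/(-51960 + 3*(-81)*(-143 - 81)/(-2 + 3*(-81)²)) = 1/(-51960 + 3*(-81)*(-224)/(-2 + 3*6561)) = 1/(-51960 + 3*(-81)*(-224)/(-2 + 19683)) = 1/(-51960 + 3*(-81)*(-224)/19681) = 1/(-51960 + 3*(-81)*(1/19681)*(-224)) = 1/(-51960 + 54432/19681) = 1/(-1022570328/19681) = -19681/1022570328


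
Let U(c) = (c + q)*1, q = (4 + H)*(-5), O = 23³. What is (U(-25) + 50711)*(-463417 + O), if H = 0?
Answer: -22863032500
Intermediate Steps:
O = 12167
q = -20 (q = (4 + 0)*(-5) = 4*(-5) = -20)
U(c) = -20 + c (U(c) = (c - 20)*1 = (-20 + c)*1 = -20 + c)
(U(-25) + 50711)*(-463417 + O) = ((-20 - 25) + 50711)*(-463417 + 12167) = (-45 + 50711)*(-451250) = 50666*(-451250) = -22863032500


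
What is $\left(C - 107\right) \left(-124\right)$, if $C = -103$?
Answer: $26040$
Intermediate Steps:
$\left(C - 107\right) \left(-124\right) = \left(-103 - 107\right) \left(-124\right) = \left(-210\right) \left(-124\right) = 26040$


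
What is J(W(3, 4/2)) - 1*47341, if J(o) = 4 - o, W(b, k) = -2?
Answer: -47335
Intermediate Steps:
J(W(3, 4/2)) - 1*47341 = (4 - 1*(-2)) - 1*47341 = (4 + 2) - 47341 = 6 - 47341 = -47335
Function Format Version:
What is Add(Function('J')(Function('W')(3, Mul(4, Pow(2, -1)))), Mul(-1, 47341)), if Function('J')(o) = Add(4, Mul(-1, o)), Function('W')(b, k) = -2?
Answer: -47335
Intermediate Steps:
Add(Function('J')(Function('W')(3, Mul(4, Pow(2, -1)))), Mul(-1, 47341)) = Add(Add(4, Mul(-1, -2)), Mul(-1, 47341)) = Add(Add(4, 2), -47341) = Add(6, -47341) = -47335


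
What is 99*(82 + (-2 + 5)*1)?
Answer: 8415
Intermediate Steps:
99*(82 + (-2 + 5)*1) = 99*(82 + 3*1) = 99*(82 + 3) = 99*85 = 8415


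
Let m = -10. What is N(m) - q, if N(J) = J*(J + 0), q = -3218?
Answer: 3318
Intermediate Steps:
N(J) = J² (N(J) = J*J = J²)
N(m) - q = (-10)² - 1*(-3218) = 100 + 3218 = 3318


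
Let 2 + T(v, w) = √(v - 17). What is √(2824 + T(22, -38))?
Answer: √(2822 + √5) ≈ 53.144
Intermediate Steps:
T(v, w) = -2 + √(-17 + v) (T(v, w) = -2 + √(v - 17) = -2 + √(-17 + v))
√(2824 + T(22, -38)) = √(2824 + (-2 + √(-17 + 22))) = √(2824 + (-2 + √5)) = √(2822 + √5)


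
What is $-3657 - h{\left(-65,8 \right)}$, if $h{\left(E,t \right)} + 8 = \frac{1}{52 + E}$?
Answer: $- \frac{47436}{13} \approx -3648.9$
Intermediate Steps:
$h{\left(E,t \right)} = -8 + \frac{1}{52 + E}$
$-3657 - h{\left(-65,8 \right)} = -3657 - \frac{-415 - -520}{52 - 65} = -3657 - \frac{-415 + 520}{-13} = -3657 - \left(- \frac{1}{13}\right) 105 = -3657 - - \frac{105}{13} = -3657 + \frac{105}{13} = - \frac{47436}{13}$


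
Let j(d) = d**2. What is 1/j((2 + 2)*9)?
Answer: 1/1296 ≈ 0.00077160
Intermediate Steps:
1/j((2 + 2)*9) = 1/(((2 + 2)*9)**2) = 1/((4*9)**2) = 1/(36**2) = 1/1296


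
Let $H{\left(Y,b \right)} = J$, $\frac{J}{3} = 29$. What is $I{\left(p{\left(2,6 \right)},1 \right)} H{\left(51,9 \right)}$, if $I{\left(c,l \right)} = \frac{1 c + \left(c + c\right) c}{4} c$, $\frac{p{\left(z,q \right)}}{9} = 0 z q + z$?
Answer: $260739$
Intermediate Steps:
$p{\left(z,q \right)} = 9 z$ ($p{\left(z,q \right)} = 9 \left(0 z q + z\right) = 9 \left(0 q + z\right) = 9 \left(0 + z\right) = 9 z$)
$J = 87$ ($J = 3 \cdot 29 = 87$)
$I{\left(c,l \right)} = c \left(\frac{c^{2}}{2} + \frac{c}{4}\right)$ ($I{\left(c,l \right)} = \left(c + 2 c c\right) \frac{1}{4} c = \left(c + 2 c^{2}\right) \frac{1}{4} c = \left(\frac{c^{2}}{2} + \frac{c}{4}\right) c = c \left(\frac{c^{2}}{2} + \frac{c}{4}\right)$)
$H{\left(Y,b \right)} = 87$
$I{\left(p{\left(2,6 \right)},1 \right)} H{\left(51,9 \right)} = \frac{\left(9 \cdot 2\right)^{2} \left(1 + 2 \cdot 9 \cdot 2\right)}{4} \cdot 87 = \frac{18^{2} \left(1 + 2 \cdot 18\right)}{4} \cdot 87 = \frac{1}{4} \cdot 324 \left(1 + 36\right) 87 = \frac{1}{4} \cdot 324 \cdot 37 \cdot 87 = 2997 \cdot 87 = 260739$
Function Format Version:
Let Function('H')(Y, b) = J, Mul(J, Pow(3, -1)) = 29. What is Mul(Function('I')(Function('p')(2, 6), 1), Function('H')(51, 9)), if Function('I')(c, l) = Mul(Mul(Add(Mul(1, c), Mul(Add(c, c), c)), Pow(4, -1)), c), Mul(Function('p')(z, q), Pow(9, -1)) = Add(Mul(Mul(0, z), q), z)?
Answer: 260739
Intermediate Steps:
Function('p')(z, q) = Mul(9, z) (Function('p')(z, q) = Mul(9, Add(Mul(Mul(0, z), q), z)) = Mul(9, Add(Mul(0, q), z)) = Mul(9, Add(0, z)) = Mul(9, z))
J = 87 (J = Mul(3, 29) = 87)
Function('I')(c, l) = Mul(c, Add(Mul(Rational(1, 2), Pow(c, 2)), Mul(Rational(1, 4), c))) (Function('I')(c, l) = Mul(Mul(Add(c, Mul(Mul(2, c), c)), Rational(1, 4)), c) = Mul(Mul(Add(c, Mul(2, Pow(c, 2))), Rational(1, 4)), c) = Mul(Add(Mul(Rational(1, 2), Pow(c, 2)), Mul(Rational(1, 4), c)), c) = Mul(c, Add(Mul(Rational(1, 2), Pow(c, 2)), Mul(Rational(1, 4), c))))
Function('H')(Y, b) = 87
Mul(Function('I')(Function('p')(2, 6), 1), Function('H')(51, 9)) = Mul(Mul(Rational(1, 4), Pow(Mul(9, 2), 2), Add(1, Mul(2, Mul(9, 2)))), 87) = Mul(Mul(Rational(1, 4), Pow(18, 2), Add(1, Mul(2, 18))), 87) = Mul(Mul(Rational(1, 4), 324, Add(1, 36)), 87) = Mul(Mul(Rational(1, 4), 324, 37), 87) = Mul(2997, 87) = 260739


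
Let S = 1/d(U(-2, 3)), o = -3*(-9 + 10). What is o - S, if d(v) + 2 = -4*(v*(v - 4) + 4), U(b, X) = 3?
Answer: -17/6 ≈ -2.8333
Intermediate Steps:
d(v) = -18 - 4*v*(-4 + v) (d(v) = -2 - 4*(v*(v - 4) + 4) = -2 - 4*(v*(-4 + v) + 4) = -2 - 4*(4 + v*(-4 + v)) = -2 + (-16 - 4*v*(-4 + v)) = -18 - 4*v*(-4 + v))
o = -3 (o = -3*1 = -3)
S = -⅙ (S = 1/(-18 - 4*3² + 16*3) = 1/(-18 - 4*9 + 48) = 1/(-18 - 36 + 48) = 1/(-6) = -⅙ ≈ -0.16667)
o - S = -3 - 1*(-⅙) = -3 + ⅙ = -17/6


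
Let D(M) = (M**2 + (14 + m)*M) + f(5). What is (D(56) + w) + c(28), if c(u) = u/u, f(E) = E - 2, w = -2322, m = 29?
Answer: 3226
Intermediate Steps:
f(E) = -2 + E
D(M) = 3 + M**2 + 43*M (D(M) = (M**2 + (14 + 29)*M) + (-2 + 5) = (M**2 + 43*M) + 3 = 3 + M**2 + 43*M)
c(u) = 1
(D(56) + w) + c(28) = ((3 + 56**2 + 43*56) - 2322) + 1 = ((3 + 3136 + 2408) - 2322) + 1 = (5547 - 2322) + 1 = 3225 + 1 = 3226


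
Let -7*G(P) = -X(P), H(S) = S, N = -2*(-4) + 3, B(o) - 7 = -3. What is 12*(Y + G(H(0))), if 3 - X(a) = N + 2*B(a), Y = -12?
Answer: -1200/7 ≈ -171.43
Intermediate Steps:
B(o) = 4 (B(o) = 7 - 3 = 4)
N = 11 (N = 8 + 3 = 11)
X(a) = -16 (X(a) = 3 - (11 + 2*4) = 3 - (11 + 8) = 3 - 1*19 = 3 - 19 = -16)
G(P) = -16/7 (G(P) = -(-1)*(-16)/7 = -1/7*16 = -16/7)
12*(Y + G(H(0))) = 12*(-12 - 16/7) = 12*(-100/7) = -1200/7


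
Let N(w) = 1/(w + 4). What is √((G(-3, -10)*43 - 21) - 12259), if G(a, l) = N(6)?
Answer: I*√1227570/10 ≈ 110.8*I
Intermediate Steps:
N(w) = 1/(4 + w)
G(a, l) = ⅒ (G(a, l) = 1/(4 + 6) = 1/10 = ⅒)
√((G(-3, -10)*43 - 21) - 12259) = √(((⅒)*43 - 21) - 12259) = √((43/10 - 21) - 12259) = √(-167/10 - 12259) = √(-122757/10) = I*√1227570/10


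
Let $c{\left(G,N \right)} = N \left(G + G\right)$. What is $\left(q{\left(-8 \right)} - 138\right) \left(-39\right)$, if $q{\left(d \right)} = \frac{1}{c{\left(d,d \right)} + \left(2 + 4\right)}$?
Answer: $\frac{721149}{134} \approx 5381.7$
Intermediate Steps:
$c{\left(G,N \right)} = 2 G N$ ($c{\left(G,N \right)} = N 2 G = 2 G N$)
$q{\left(d \right)} = \frac{1}{6 + 2 d^{2}}$ ($q{\left(d \right)} = \frac{1}{2 d d + \left(2 + 4\right)} = \frac{1}{2 d^{2} + 6} = \frac{1}{6 + 2 d^{2}}$)
$\left(q{\left(-8 \right)} - 138\right) \left(-39\right) = \left(\frac{1}{2 \left(3 + \left(-8\right)^{2}\right)} - 138\right) \left(-39\right) = \left(\frac{1}{2 \left(3 + 64\right)} - 138\right) \left(-39\right) = \left(\frac{1}{2 \cdot 67} - 138\right) \left(-39\right) = \left(\frac{1}{2} \cdot \frac{1}{67} - 138\right) \left(-39\right) = \left(\frac{1}{134} - 138\right) \left(-39\right) = \left(- \frac{18491}{134}\right) \left(-39\right) = \frac{721149}{134}$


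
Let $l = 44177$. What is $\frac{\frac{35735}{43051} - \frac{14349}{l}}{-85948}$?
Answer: $- \frac{240231574}{40865352348149} \approx -5.8786 \cdot 10^{-6}$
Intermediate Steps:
$\frac{\frac{35735}{43051} - \frac{14349}{l}}{-85948} = \frac{\frac{35735}{43051} - \frac{14349}{44177}}{-85948} = \left(35735 \cdot \frac{1}{43051} - \frac{14349}{44177}\right) \left(- \frac{1}{85948}\right) = \left(\frac{35735}{43051} - \frac{14349}{44177}\right) \left(- \frac{1}{85948}\right) = \frac{960926296}{1901864027} \left(- \frac{1}{85948}\right) = - \frac{240231574}{40865352348149}$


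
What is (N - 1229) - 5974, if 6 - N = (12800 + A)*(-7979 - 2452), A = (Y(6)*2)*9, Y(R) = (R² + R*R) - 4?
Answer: 146277147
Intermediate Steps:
Y(R) = -4 + 2*R² (Y(R) = (R² + R²) - 4 = 2*R² - 4 = -4 + 2*R²)
A = 1224 (A = ((-4 + 2*6²)*2)*9 = ((-4 + 2*36)*2)*9 = ((-4 + 72)*2)*9 = (68*2)*9 = 136*9 = 1224)
N = 146284350 (N = 6 - (12800 + 1224)*(-7979 - 2452) = 6 - 14024*(-10431) = 6 - 1*(-146284344) = 6 + 146284344 = 146284350)
(N - 1229) - 5974 = (146284350 - 1229) - 5974 = 146283121 - 5974 = 146277147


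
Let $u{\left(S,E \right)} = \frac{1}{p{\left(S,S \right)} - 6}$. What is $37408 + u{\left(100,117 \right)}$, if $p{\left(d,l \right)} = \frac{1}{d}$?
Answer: $\frac{22407292}{599} \approx 37408.0$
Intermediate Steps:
$u{\left(S,E \right)} = \frac{1}{-6 + \frac{1}{S}}$ ($u{\left(S,E \right)} = \frac{1}{\frac{1}{S} - 6} = \frac{1}{-6 + \frac{1}{S}}$)
$37408 + u{\left(100,117 \right)} = 37408 - \frac{100}{-1 + 6 \cdot 100} = 37408 - \frac{100}{-1 + 600} = 37408 - \frac{100}{599} = \frac{22407292}{599}$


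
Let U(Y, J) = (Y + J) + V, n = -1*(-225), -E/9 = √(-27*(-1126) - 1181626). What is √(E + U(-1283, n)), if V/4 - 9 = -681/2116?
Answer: √(-541319 - 9522*I*√287806)/23 ≈ 65.906 - 73.26*I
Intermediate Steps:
V = 18363/529 (V = 36 + 4*(-681/2116) = 36 - 681/529 = 18363/529 ≈ 34.713)
E = -18*I*√287806 (E = -9*√(-27*(-1126) - 1181626) = -9*√(30402 - 1181626) = -18*I*√287806 ≈ -9656.6*I)
n = 225
U(Y, J) = 18363/529 + J + Y (U(Y, J) = (Y + J) + 18363/529 = (J + Y) + 18363/529 = 18363/529 + J + Y)
√(E + U(-1283, n)) = √(-18*I*√287806 + (18363/529 + 225 - 1283)) = √(-18*I*√287806 - 541319/529) = √(-541319/529 - 18*I*√287806)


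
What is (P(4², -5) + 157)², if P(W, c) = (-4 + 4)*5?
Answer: 24649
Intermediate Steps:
P(W, c) = 0 (P(W, c) = 0*5 = 0)
(P(4², -5) + 157)² = (0 + 157)² = 157² = 24649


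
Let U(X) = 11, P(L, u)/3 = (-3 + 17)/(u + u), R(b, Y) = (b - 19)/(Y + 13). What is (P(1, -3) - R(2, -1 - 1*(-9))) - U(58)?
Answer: -361/21 ≈ -17.190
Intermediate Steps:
R(b, Y) = (-19 + b)/(13 + Y)
P(L, u) = 21/u (P(L, u) = 3*((-3 + 17)/(u + u)) = 3*(14/((2*u))) = 3*(14*(1/(2*u))) = 3*(7/u) = 21/u)
(P(1, -3) - R(2, -1 - 1*(-9))) - U(58) = (21/(-3) - (-19 + 2)/(13 + (-1 - 1*(-9)))) - 1*11 = (21*(-⅓) - (-17)/(13 + (-1 + 9))) - 11 = (-7 - (-17)/(13 + 8)) - 11 = (-7 - (-17)/21) - 11 = (-7 - 1*(-17/21)) - 11 = (-7 + 17/21) - 11 = -130/21 - 11 = -361/21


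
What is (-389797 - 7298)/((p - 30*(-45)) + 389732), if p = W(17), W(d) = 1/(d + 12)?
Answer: -11515755/11341379 ≈ -1.0154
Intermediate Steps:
W(d) = 1/(12 + d)
p = 1/29 (p = 1/(12 + 17) = 1/29 ≈ 0.034483)
(-389797 - 7298)/((p - 30*(-45)) + 389732) = (-389797 - 7298)/((1/29 - 30*(-45)) + 389732) = -397095/((1/29 + 1350) + 389732) = -397095/(39151/29 + 389732) = -397095/11341379/29 = -397095*29/11341379 = -11515755/11341379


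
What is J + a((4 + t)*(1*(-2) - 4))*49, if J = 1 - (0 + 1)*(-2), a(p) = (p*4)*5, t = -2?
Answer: -11757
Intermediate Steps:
a(p) = 20*p (a(p) = (4*p)*5 = 20*p)
J = 3 (J = 1 - (-2) = 1 - 1*(-2) = 1 + 2 = 3)
J + a((4 + t)*(1*(-2) - 4))*49 = 3 + (20*((4 - 2)*(1*(-2) - 4)))*49 = 3 + (20*(2*(-2 - 4)))*49 = 3 + (20*(2*(-6)))*49 = 3 + (20*(-12))*49 = 3 - 240*49 = 3 - 11760 = -11757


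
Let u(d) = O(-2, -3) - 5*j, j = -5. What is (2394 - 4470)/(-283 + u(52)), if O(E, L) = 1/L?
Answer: 6228/775 ≈ 8.0361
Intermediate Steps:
u(d) = 74/3 (u(d) = 1/(-3) - 5*(-5) = -1/3 + 25 = 74/3)
(2394 - 4470)/(-283 + u(52)) = (2394 - 4470)/(-283 + 74/3) = -2076/(-775/3) = -2076*(-3/775) = 6228/775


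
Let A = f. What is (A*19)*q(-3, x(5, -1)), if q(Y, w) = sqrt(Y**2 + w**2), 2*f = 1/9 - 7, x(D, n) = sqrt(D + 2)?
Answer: -2356/9 ≈ -261.78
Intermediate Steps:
x(D, n) = sqrt(2 + D)
f = -31/9 (f = (1/9 - 7)/2 = (1/2)*(-62/9) = -31/9 ≈ -3.4444)
A = -31/9 ≈ -3.4444
(A*19)*q(-3, x(5, -1)) = (-31/9*19)*sqrt((-3)**2 + (sqrt(2 + 5))**2) = -589*sqrt(9 + (sqrt(7))**2)/9 = -589*sqrt(9 + 7)/9 = -589*sqrt(16)/9 = -589/9*4 = -2356/9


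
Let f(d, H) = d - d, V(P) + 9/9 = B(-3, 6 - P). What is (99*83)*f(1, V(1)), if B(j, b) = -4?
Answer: 0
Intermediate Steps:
V(P) = -5 (V(P) = -1 - 4 = -5)
f(d, H) = 0
(99*83)*f(1, V(1)) = (99*83)*0 = 8217*0 = 0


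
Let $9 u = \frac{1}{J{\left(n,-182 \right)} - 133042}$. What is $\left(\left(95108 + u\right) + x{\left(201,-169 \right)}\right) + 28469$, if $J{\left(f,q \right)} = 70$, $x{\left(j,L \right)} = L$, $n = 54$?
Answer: $\frac{147688277183}{1196748} \approx 1.2341 \cdot 10^{5}$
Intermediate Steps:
$u = - \frac{1}{1196748}$ ($u = \frac{1}{9 \left(70 - 133042\right)} = \frac{1}{9 \left(-132972\right)} = \frac{1}{9} \left(- \frac{1}{132972}\right) = - \frac{1}{1196748} \approx -8.356 \cdot 10^{-7}$)
$\left(\left(95108 + u\right) + x{\left(201,-169 \right)}\right) + 28469 = \left(\left(95108 - \frac{1}{1196748}\right) - 169\right) + 28469 = \left(\frac{113820308783}{1196748} - 169\right) + 28469 = \frac{113618058371}{1196748} + 28469 = \frac{147688277183}{1196748}$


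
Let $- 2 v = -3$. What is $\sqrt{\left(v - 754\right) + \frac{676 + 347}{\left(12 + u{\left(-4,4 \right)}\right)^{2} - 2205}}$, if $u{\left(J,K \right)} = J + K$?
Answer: $\frac{i \sqrt{1421563758}}{1374} \approx 27.441 i$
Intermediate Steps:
$v = \frac{3}{2}$ ($v = \left(- \frac{1}{2}\right) \left(-3\right) = \frac{3}{2} \approx 1.5$)
$\sqrt{\left(v - 754\right) + \frac{676 + 347}{\left(12 + u{\left(-4,4 \right)}\right)^{2} - 2205}} = \sqrt{\left(\frac{3}{2} - 754\right) + \frac{676 + 347}{\left(12 + \left(-4 + 4\right)\right)^{2} - 2205}} = \sqrt{\left(\frac{3}{2} - 754\right) + \frac{1023}{\left(12 + 0\right)^{2} - 2205}} = \sqrt{- \frac{1505}{2} + \frac{1023}{12^{2} - 2205}} = \sqrt{- \frac{1505}{2} + \frac{1023}{144 - 2205}} = \sqrt{- \frac{1505}{2} + \frac{1023}{-2061}} = \sqrt{- \frac{1505}{2} + 1023 \left(- \frac{1}{2061}\right)} = \sqrt{- \frac{1505}{2} - \frac{341}{687}} = \sqrt{- \frac{1034617}{1374}} = \frac{i \sqrt{1421563758}}{1374}$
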